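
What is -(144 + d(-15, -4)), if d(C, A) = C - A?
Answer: -133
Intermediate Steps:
-(144 + d(-15, -4)) = -(144 + (-15 - 1*(-4))) = -(144 + (-15 + 4)) = -(144 - 11) = -1*133 = -133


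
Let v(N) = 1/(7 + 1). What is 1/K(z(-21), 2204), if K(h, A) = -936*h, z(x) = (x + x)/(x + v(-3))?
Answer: -167/314496 ≈ -0.00053101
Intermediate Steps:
v(N) = ⅛ (v(N) = 1/8 = ⅛)
z(x) = 2*x/(⅛ + x) (z(x) = (x + x)/(x + ⅛) = (2*x)/(⅛ + x) = 2*x/(⅛ + x))
1/K(z(-21), 2204) = 1/(-14976*(-21)/(1 + 8*(-21))) = 1/(-14976*(-21)/(1 - 168)) = 1/(-14976*(-21)/(-167)) = 1/(-14976*(-21)*(-1)/167) = 1/(-936*336/167) = 1/(-314496/167) = -167/314496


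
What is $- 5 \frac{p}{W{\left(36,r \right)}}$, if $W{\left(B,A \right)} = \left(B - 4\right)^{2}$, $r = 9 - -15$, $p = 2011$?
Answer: $- \frac{10055}{1024} \approx -9.8193$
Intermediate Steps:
$r = 24$ ($r = 9 + 15 = 24$)
$W{\left(B,A \right)} = \left(-4 + B\right)^{2}$
$- 5 \frac{p}{W{\left(36,r \right)}} = - 5 \frac{2011}{\left(-4 + 36\right)^{2}} = - 5 \frac{2011}{32^{2}} = - 5 \cdot \frac{2011}{1024} = - 5 \cdot 2011 \cdot \frac{1}{1024} = \left(-5\right) \frac{2011}{1024} = - \frac{10055}{1024}$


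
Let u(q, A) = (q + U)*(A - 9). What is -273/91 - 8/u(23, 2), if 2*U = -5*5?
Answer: -425/147 ≈ -2.8912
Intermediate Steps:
U = -25/2 (U = (-5*5)/2 = (½)*(-25) = -25/2 ≈ -12.500)
u(q, A) = (-9 + A)*(-25/2 + q) (u(q, A) = (q - 25/2)*(A - 9) = (-25/2 + q)*(-9 + A) = (-9 + A)*(-25/2 + q))
-273/91 - 8/u(23, 2) = -273/91 - 8/(225/2 - 9*23 - 25/2*2 + 2*23) = -273*1/91 - 8/(225/2 - 207 - 25 + 46) = -3 - 8/(-147/2) = -3 - 8*(-2/147) = -3 + 16/147 = -425/147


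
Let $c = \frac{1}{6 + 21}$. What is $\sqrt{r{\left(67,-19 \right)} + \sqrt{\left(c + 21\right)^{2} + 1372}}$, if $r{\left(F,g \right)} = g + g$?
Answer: $\frac{\sqrt{-3078 + 6 \sqrt{330703}}}{9} \approx 2.1442$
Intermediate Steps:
$c = \frac{1}{27} \approx 0.037037$
$r{\left(F,g \right)} = 2 g$
$\sqrt{r{\left(67,-19 \right)} + \sqrt{\left(c + 21\right)^{2} + 1372}} = \sqrt{2 \left(-19\right) + \sqrt{\left(\frac{1}{27} + 21\right)^{2} + 1372}} = \sqrt{-38 + \sqrt{\left(\frac{568}{27}\right)^{2} + 1372}} = \sqrt{-38 + \sqrt{\frac{322624}{729} + 1372}} = \sqrt{-38 + \sqrt{\frac{1322812}{729}}} = \sqrt{-38 + \frac{2 \sqrt{330703}}{27}}$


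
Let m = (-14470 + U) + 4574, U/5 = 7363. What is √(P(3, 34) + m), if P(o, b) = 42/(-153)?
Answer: √70015605/51 ≈ 164.07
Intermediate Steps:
U = 36815 (U = 5*7363 = 36815)
m = 26919 (m = (-14470 + 36815) + 4574 = 22345 + 4574 = 26919)
P(o, b) = -14/51 (P(o, b) = 42*(-1/153) = -14/51)
√(P(3, 34) + m) = √(-14/51 + 26919) = √(1372855/51) = √70015605/51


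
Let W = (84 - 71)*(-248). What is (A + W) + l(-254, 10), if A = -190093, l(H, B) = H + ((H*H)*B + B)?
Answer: 451599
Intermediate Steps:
l(H, B) = B + H + B*H² (l(H, B) = H + (H²*B + B) = H + (B*H² + B) = H + (B + B*H²) = B + H + B*H²)
W = -3224 (W = 13*(-248) = -3224)
(A + W) + l(-254, 10) = (-190093 - 3224) + (10 - 254 + 10*(-254)²) = -193317 + (10 - 254 + 10*64516) = -193317 + (10 - 254 + 645160) = -193317 + 644916 = 451599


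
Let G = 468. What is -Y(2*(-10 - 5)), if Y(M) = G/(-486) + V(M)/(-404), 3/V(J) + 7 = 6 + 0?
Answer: 10423/10908 ≈ 0.95554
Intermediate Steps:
V(J) = -3 (V(J) = 3/(-7 + (6 + 0)) = 3/(-7 + 6) = 3/(-1) = 3*(-1) = -3)
Y(M) = -10423/10908 (Y(M) = 468/(-486) - 3/(-404) = 468*(-1/486) - 3*(-1/404) = -26/27 + 3/404 = -10423/10908)
-Y(2*(-10 - 5)) = -1*(-10423/10908) = 10423/10908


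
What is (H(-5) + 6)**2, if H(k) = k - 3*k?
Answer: 256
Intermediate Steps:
H(k) = -2*k
(H(-5) + 6)**2 = (-2*(-5) + 6)**2 = (10 + 6)**2 = 16**2 = 256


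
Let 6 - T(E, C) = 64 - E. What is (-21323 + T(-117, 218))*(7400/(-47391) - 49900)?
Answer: 16946287937800/15797 ≈ 1.0728e+9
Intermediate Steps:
T(E, C) = -58 + E (T(E, C) = 6 - (64 - E) = 6 + (-64 + E) = -58 + E)
(-21323 + T(-117, 218))*(7400/(-47391) - 49900) = (-21323 + (-58 - 117))*(7400/(-47391) - 49900) = (-21323 - 175)*(7400*(-1/47391) - 49900) = -21498*(-7400/47391 - 49900) = -21498*(-2364818300/47391) = 16946287937800/15797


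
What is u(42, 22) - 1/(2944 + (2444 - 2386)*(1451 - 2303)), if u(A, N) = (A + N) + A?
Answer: 4926033/46472 ≈ 106.00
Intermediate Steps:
u(A, N) = N + 2*A
u(42, 22) - 1/(2944 + (2444 - 2386)*(1451 - 2303)) = (22 + 2*42) - 1/(2944 + (2444 - 2386)*(1451 - 2303)) = (22 + 84) - 1/(2944 + 58*(-852)) = 106 - 1/(2944 - 49416) = 106 - 1/(-46472) = 106 - 1*(-1/46472) = 106 + 1/46472 = 4926033/46472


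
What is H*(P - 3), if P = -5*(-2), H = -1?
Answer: -7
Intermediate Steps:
P = 10
H*(P - 3) = -(10 - 3) = -1*7 = -7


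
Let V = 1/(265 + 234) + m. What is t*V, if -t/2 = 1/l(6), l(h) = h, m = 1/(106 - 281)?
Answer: 108/87325 ≈ 0.0012368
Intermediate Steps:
m = -1/175 (m = 1/(-175) = -1/175 ≈ -0.0057143)
t = -⅓ (t = -2/6 = -2*⅙ = -⅓ ≈ -0.33333)
V = -324/87325 (V = 1/(265 + 234) - 1/175 = 1/499 - 1/175 = -324/87325 ≈ -0.0037103)
t*V = -⅓*(-324/87325) = 108/87325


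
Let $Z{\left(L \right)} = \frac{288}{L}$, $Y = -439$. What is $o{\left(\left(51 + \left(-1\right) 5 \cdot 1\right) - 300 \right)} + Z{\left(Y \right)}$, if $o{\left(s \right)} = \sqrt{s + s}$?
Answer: $- \frac{288}{439} + 2 i \sqrt{127} \approx -0.65604 + 22.539 i$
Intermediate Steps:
$o{\left(s \right)} = \sqrt{2} \sqrt{s}$ ($o{\left(s \right)} = \sqrt{2 s} = \sqrt{2} \sqrt{s}$)
$o{\left(\left(51 + \left(-1\right) 5 \cdot 1\right) - 300 \right)} + Z{\left(Y \right)} = \sqrt{2} \sqrt{\left(51 + \left(-1\right) 5 \cdot 1\right) - 300} + \frac{288}{-439} = \sqrt{2} \sqrt{\left(51 - 5\right) - 300} + 288 \left(- \frac{1}{439}\right) = \sqrt{2} \sqrt{\left(51 - 5\right) - 300} - \frac{288}{439} = \sqrt{2} \sqrt{46 - 300} - \frac{288}{439} = \sqrt{2} \sqrt{-254} - \frac{288}{439} = \sqrt{2} i \sqrt{254} - \frac{288}{439} = 2 i \sqrt{127} - \frac{288}{439} = - \frac{288}{439} + 2 i \sqrt{127}$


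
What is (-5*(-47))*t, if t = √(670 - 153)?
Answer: 235*√517 ≈ 5343.3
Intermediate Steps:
t = √517 ≈ 22.738
(-5*(-47))*t = (-5*(-47))*√517 = 235*√517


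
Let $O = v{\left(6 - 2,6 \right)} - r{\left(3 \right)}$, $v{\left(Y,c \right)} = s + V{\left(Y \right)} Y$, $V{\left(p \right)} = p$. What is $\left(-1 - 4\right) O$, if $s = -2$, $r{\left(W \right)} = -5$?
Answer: $-95$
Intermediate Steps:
$v{\left(Y,c \right)} = -2 + Y^{2}$ ($v{\left(Y,c \right)} = -2 + Y Y = -2 + Y^{2}$)
$O = 19$ ($O = \left(-2 + \left(6 - 2\right)^{2}\right) - -5 = \left(-2 + 4^{2}\right) + 5 = \left(-2 + 16\right) + 5 = 14 + 5 = 19$)
$\left(-1 - 4\right) O = \left(-1 - 4\right) 19 = \left(-5\right) 19 = -95$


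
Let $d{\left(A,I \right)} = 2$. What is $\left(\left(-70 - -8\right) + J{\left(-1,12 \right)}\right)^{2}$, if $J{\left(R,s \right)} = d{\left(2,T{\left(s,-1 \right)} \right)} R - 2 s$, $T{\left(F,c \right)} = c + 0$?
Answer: $7744$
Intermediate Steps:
$T{\left(F,c \right)} = c$
$J{\left(R,s \right)} = - 2 s + 2 R$ ($J{\left(R,s \right)} = 2 R - 2 s = - 2 s + 2 R$)
$\left(\left(-70 - -8\right) + J{\left(-1,12 \right)}\right)^{2} = \left(\left(-70 - -8\right) + \left(\left(-2\right) 12 + 2 \left(-1\right)\right)\right)^{2} = \left(\left(-70 + 8\right) - 26\right)^{2} = \left(-62 - 26\right)^{2} = \left(-88\right)^{2} = 7744$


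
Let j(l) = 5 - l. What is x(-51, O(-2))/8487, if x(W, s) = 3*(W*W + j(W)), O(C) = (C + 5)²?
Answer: 2657/2829 ≈ 0.93920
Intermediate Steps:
O(C) = (5 + C)²
x(W, s) = 15 - 3*W + 3*W² (x(W, s) = 3*(W*W + (5 - W)) = 3*(W² + (5 - W)) = 3*(5 + W² - W) = 15 - 3*W + 3*W²)
x(-51, O(-2))/8487 = (15 - 3*(-51) + 3*(-51)²)/8487 = (15 + 153 + 3*2601)*(1/8487) = (15 + 153 + 7803)*(1/8487) = 7971*(1/8487) = 2657/2829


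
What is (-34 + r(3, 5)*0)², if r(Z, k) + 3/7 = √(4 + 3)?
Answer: 1156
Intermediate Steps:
r(Z, k) = -3/7 + √7 (r(Z, k) = -3/7 + √(4 + 3) = -3/7 + √7)
(-34 + r(3, 5)*0)² = (-34 + (-3/7 + √7)*0)² = (-34 + 0)² = (-34)² = 1156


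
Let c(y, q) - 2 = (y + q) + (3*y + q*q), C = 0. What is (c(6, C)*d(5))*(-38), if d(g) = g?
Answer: -4940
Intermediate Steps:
c(y, q) = 2 + q + q² + 4*y (c(y, q) = 2 + ((y + q) + (3*y + q*q)) = 2 + ((q + y) + (3*y + q²)) = 2 + ((q + y) + (q² + 3*y)) = 2 + (q + q² + 4*y) = 2 + q + q² + 4*y)
(c(6, C)*d(5))*(-38) = ((2 + 0 + 0² + 4*6)*5)*(-38) = ((2 + 0 + 0 + 24)*5)*(-38) = (26*5)*(-38) = 130*(-38) = -4940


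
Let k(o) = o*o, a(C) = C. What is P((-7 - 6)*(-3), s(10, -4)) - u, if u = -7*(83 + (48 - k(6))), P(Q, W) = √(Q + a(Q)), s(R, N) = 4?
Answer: 665 + √78 ≈ 673.83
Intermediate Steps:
k(o) = o²
P(Q, W) = √2*√Q (P(Q, W) = √(Q + Q) = √(2*Q) = √2*√Q)
u = -665 (u = -7*(83 + (48 - 1*6²)) = -7*(83 + (48 - 1*36)) = -7*(83 + (48 - 36)) = -7*(83 + 12) = -7*95 = -665)
P((-7 - 6)*(-3), s(10, -4)) - u = √2*√((-7 - 6)*(-3)) - 1*(-665) = √2*√(-13*(-3)) + 665 = √2*√39 + 665 = √78 + 665 = 665 + √78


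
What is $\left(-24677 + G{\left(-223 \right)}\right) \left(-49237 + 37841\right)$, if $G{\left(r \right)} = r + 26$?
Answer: $283464104$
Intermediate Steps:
$G{\left(r \right)} = 26 + r$
$\left(-24677 + G{\left(-223 \right)}\right) \left(-49237 + 37841\right) = \left(-24677 + \left(26 - 223\right)\right) \left(-49237 + 37841\right) = \left(-24677 - 197\right) \left(-11396\right) = \left(-24874\right) \left(-11396\right) = 283464104$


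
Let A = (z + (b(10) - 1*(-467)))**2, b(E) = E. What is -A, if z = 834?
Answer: -1718721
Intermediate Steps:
A = 1718721 (A = (834 + (10 - 1*(-467)))**2 = (834 + (10 + 467))**2 = (834 + 477)**2 = 1311**2 = 1718721)
-A = -1*1718721 = -1718721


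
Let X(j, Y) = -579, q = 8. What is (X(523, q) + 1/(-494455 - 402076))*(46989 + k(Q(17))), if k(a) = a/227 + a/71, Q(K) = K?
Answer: -393121855834939550/14449390127 ≈ -2.7207e+7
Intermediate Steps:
k(a) = 298*a/16117 (k(a) = a*(1/227) + a*(1/71) = a/227 + a/71 = 298*a/16117)
(X(523, q) + 1/(-494455 - 402076))*(46989 + k(Q(17))) = (-579 + 1/(-494455 - 402076))*(46989 + (298/16117)*17) = (-579 + 1/(-896531))*(46989 + 5066/16117) = (-579 - 1/896531)*(757326779/16117) = -519091450/896531*757326779/16117 = -393121855834939550/14449390127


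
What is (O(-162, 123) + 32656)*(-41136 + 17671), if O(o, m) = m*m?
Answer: -1121275025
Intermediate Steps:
O(o, m) = m**2
(O(-162, 123) + 32656)*(-41136 + 17671) = (123**2 + 32656)*(-41136 + 17671) = (15129 + 32656)*(-23465) = 47785*(-23465) = -1121275025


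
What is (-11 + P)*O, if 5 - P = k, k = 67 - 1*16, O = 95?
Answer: -5415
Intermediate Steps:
k = 51 (k = 67 - 16 = 51)
P = -46 (P = 5 - 1*51 = 5 - 51 = -46)
(-11 + P)*O = (-11 - 46)*95 = -57*95 = -5415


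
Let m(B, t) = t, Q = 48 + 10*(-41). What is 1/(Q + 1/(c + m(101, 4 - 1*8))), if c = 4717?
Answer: -4713/1706105 ≈ -0.0027624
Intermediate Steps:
Q = -362 (Q = 48 - 410 = -362)
1/(Q + 1/(c + m(101, 4 - 1*8))) = 1/(-362 + 1/(4717 + (4 - 1*8))) = 1/(-362 + 1/(4717 + (4 - 8))) = 1/(-362 + 1/(4717 - 4)) = 1/(-362 + 1/4713) = 1/(-1706105/4713) = -4713/1706105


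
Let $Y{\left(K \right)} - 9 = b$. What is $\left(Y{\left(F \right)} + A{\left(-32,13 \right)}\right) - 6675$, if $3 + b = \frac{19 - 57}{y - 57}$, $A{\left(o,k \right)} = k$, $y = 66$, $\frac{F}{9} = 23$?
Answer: $- \frac{59942}{9} \approx -6660.2$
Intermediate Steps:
$F = 207$ ($F = 9 \cdot 23 = 207$)
$b = - \frac{65}{9}$ ($b = -3 + \frac{19 - 57}{66 - 57} = -3 - \frac{38}{9} = - \frac{65}{9} \approx -7.2222$)
$Y{\left(K \right)} = \frac{16}{9}$ ($Y{\left(K \right)} = 9 - \frac{65}{9} = \frac{16}{9}$)
$\left(Y{\left(F \right)} + A{\left(-32,13 \right)}\right) - 6675 = \left(\frac{16}{9} + 13\right) - 6675 = \frac{133}{9} - 6675 = - \frac{59942}{9}$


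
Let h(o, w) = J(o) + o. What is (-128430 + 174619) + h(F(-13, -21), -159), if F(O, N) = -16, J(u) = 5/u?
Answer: 738763/16 ≈ 46173.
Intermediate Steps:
h(o, w) = o + 5/o (h(o, w) = 5/o + o = o + 5/o)
(-128430 + 174619) + h(F(-13, -21), -159) = (-128430 + 174619) + (-16 + 5/(-16)) = 46189 + (-16 + 5*(-1/16)) = 46189 + (-16 - 5/16) = 46189 - 261/16 = 738763/16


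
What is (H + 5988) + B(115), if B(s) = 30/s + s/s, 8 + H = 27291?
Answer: 765262/23 ≈ 33272.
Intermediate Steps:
H = 27283 (H = -8 + 27291 = 27283)
B(s) = 1 + 30/s (B(s) = 30/s + 1 = 1 + 30/s)
(H + 5988) + B(115) = (27283 + 5988) + (30 + 115)/115 = 33271 + (1/115)*145 = 33271 + 29/23 = 765262/23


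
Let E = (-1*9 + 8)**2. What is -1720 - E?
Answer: -1721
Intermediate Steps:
E = 1 (E = (-9 + 8)**2 = (-1)**2 = 1)
-1720 - E = -1720 - 1*1 = -1720 - 1 = -1721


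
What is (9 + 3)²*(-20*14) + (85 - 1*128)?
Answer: -40363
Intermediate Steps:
(9 + 3)²*(-20*14) + (85 - 1*128) = 12²*(-280) + (85 - 128) = 144*(-280) - 43 = -40320 - 43 = -40363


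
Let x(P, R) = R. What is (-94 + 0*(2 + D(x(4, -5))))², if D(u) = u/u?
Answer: 8836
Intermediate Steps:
D(u) = 1
(-94 + 0*(2 + D(x(4, -5))))² = (-94 + 0*(2 + 1))² = (-94 + 0*3)² = (-94 + 0)² = (-94)² = 8836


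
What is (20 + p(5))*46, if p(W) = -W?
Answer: 690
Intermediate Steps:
(20 + p(5))*46 = (20 - 1*5)*46 = (20 - 5)*46 = 15*46 = 690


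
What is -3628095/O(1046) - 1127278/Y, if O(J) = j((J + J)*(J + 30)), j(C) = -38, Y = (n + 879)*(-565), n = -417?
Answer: 473542237207/4959570 ≈ 95481.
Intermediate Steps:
Y = -261030 (Y = (-417 + 879)*(-565) = 462*(-565) = -261030)
O(J) = -38
-3628095/O(1046) - 1127278/Y = -3628095/(-38) - 1127278/(-261030) = -3628095*(-1/38) - 1127278*(-1/261030) = 3628095/38 + 563639/130515 = 473542237207/4959570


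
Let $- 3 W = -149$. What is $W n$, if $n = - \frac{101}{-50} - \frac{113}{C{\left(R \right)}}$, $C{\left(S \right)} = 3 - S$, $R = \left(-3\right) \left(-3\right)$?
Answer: $\frac{233036}{225} \approx 1035.7$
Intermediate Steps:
$R = 9$
$W = \frac{149}{3}$ ($W = \left(- \frac{1}{3}\right) \left(-149\right) = \frac{149}{3} \approx 49.667$)
$n = \frac{1564}{75}$ ($n = - \frac{101}{-50} - \frac{113}{3 - 9} = \left(-101\right) \left(- \frac{1}{50}\right) - \frac{113}{3 - 9} = \frac{101}{50} - \frac{113}{-6} = \frac{101}{50} - - \frac{113}{6} = \frac{101}{50} + \frac{113}{6} = \frac{1564}{75} \approx 20.853$)
$W n = \frac{149}{3} \cdot \frac{1564}{75} = \frac{233036}{225}$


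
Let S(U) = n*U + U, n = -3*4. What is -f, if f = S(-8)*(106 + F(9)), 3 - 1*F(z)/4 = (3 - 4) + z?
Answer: -7568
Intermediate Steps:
F(z) = 16 - 4*z (F(z) = 12 - 4*((3 - 4) + z) = 12 - 4*(-1 + z) = 12 + (4 - 4*z) = 16 - 4*z)
n = -12
S(U) = -11*U (S(U) = -12*U + U = -11*U)
f = 7568 (f = (-11*(-8))*(106 + (16 - 4*9)) = 88*(106 + (16 - 36)) = 88*(106 - 20) = 88*86 = 7568)
-f = -1*7568 = -7568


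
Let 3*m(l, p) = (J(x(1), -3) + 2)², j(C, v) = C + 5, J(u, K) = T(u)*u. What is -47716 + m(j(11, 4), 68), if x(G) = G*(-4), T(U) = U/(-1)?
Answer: -142952/3 ≈ -47651.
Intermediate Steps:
T(U) = -U (T(U) = U*(-1) = -U)
x(G) = -4*G
J(u, K) = -u² (J(u, K) = (-u)*u = -u²)
j(C, v) = 5 + C
m(l, p) = 196/3 (m(l, p) = (-(-4*1)² + 2)²/3 = (-1*(-4)² + 2)²/3 = (-1*16 + 2)²/3 = (-16 + 2)²/3 = (⅓)*(-14)² = (⅓)*196 = 196/3)
-47716 + m(j(11, 4), 68) = -47716 + 196/3 = -142952/3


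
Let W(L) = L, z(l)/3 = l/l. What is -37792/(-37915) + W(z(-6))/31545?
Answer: 79484159/79735245 ≈ 0.99685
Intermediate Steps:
z(l) = 3 (z(l) = 3*(l/l) = 3*1 = 3)
-37792/(-37915) + W(z(-6))/31545 = -37792/(-37915) + 3/31545 = -37792*(-1/37915) + 3*(1/31545) = 37792/37915 + 1/10515 = 79484159/79735245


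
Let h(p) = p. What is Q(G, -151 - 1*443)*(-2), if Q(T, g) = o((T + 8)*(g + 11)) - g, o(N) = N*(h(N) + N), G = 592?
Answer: -489440161188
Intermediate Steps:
o(N) = 2*N² (o(N) = N*(N + N) = N*(2*N) = 2*N²)
Q(T, g) = -g + 2*(8 + T)²*(11 + g)² (Q(T, g) = 2*((T + 8)*(g + 11))² - g = 2*((8 + T)*(11 + g))² - g = 2*((8 + T)²*(11 + g)²) - g = 2*(8 + T)²*(11 + g)² - g = -g + 2*(8 + T)²*(11 + g)²)
Q(G, -151 - 1*443)*(-2) = (-(-151 - 1*443) + 2*(88 + 8*(-151 - 1*443) + 11*592 + 592*(-151 - 1*443))²)*(-2) = (-(-151 - 443) + 2*(88 + 8*(-151 - 443) + 6512 + 592*(-151 - 443))²)*(-2) = (-1*(-594) + 2*(88 + 8*(-594) + 6512 + 592*(-594))²)*(-2) = (594 + 2*(88 - 4752 + 6512 - 351648)²)*(-2) = (594 + 2*(-349800)²)*(-2) = (594 + 2*122360040000)*(-2) = (594 + 244720080000)*(-2) = 244720080594*(-2) = -489440161188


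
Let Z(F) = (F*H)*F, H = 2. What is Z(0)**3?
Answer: 0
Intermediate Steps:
Z(F) = 2*F**2 (Z(F) = (F*2)*F = (2*F)*F = 2*F**2)
Z(0)**3 = (2*0**2)**3 = (2*0)**3 = 0**3 = 0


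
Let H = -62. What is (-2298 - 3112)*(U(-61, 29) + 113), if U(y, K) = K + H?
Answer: -432800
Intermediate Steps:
U(y, K) = -62 + K (U(y, K) = K - 62 = -62 + K)
(-2298 - 3112)*(U(-61, 29) + 113) = (-2298 - 3112)*((-62 + 29) + 113) = -5410*(-33 + 113) = -5410*80 = -432800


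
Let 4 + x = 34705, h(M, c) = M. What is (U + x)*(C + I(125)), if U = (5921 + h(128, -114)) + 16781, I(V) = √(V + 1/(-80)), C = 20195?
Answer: 1161838545 + 172593*√5555/20 ≈ 1.1625e+9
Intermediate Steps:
I(V) = √(-1/80 + V) (I(V) = √(V - 1/80) = √(-1/80 + V))
x = 34701 (x = -4 + 34705 = 34701)
U = 22830 (U = (5921 + 128) + 16781 = 6049 + 16781 = 22830)
(U + x)*(C + I(125)) = (22830 + 34701)*(20195 + √(-5 + 400*125)/20) = 57531*(20195 + √(-5 + 50000)/20) = 57531*(20195 + √49995/20) = 57531*(20195 + (3*√5555)/20) = 57531*(20195 + 3*√5555/20) = 1161838545 + 172593*√5555/20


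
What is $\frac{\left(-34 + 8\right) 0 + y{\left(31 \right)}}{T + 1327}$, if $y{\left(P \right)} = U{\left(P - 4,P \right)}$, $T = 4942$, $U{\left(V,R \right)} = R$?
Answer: $\frac{31}{6269} \approx 0.004945$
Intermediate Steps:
$y{\left(P \right)} = P$
$\frac{\left(-34 + 8\right) 0 + y{\left(31 \right)}}{T + 1327} = \frac{\left(-34 + 8\right) 0 + 31}{4942 + 1327} = \frac{\left(-26\right) 0 + 31}{6269} = \left(0 + 31\right) \frac{1}{6269} = 31 \cdot \frac{1}{6269} = \frac{31}{6269}$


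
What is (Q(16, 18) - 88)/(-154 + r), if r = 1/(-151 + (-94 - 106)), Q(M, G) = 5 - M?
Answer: 34749/54055 ≈ 0.64285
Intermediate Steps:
r = -1/351 (r = 1/(-151 - 200) = 1/(-351) = -1/351 ≈ -0.0028490)
(Q(16, 18) - 88)/(-154 + r) = ((5 - 1*16) - 88)/(-154 - 1/351) = ((5 - 16) - 88)/(-54055/351) = (-11 - 88)*(-351/54055) = -99*(-351/54055) = 34749/54055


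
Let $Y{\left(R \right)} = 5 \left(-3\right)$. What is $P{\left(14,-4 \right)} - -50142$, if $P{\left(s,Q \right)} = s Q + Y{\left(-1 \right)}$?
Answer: $50071$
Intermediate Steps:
$Y{\left(R \right)} = -15$
$P{\left(s,Q \right)} = -15 + Q s$ ($P{\left(s,Q \right)} = s Q - 15 = Q s - 15 = -15 + Q s$)
$P{\left(14,-4 \right)} - -50142 = \left(-15 - 56\right) - -50142 = \left(-15 - 56\right) + 50142 = -71 + 50142 = 50071$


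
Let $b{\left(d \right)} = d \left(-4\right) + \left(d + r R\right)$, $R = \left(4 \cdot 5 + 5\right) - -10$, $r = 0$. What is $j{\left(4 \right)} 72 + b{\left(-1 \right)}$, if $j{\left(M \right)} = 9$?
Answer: $651$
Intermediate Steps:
$R = 35$ ($R = \left(20 + 5\right) + 10 = 25 + 10 = 35$)
$b{\left(d \right)} = - 3 d$ ($b{\left(d \right)} = d \left(-4\right) + \left(d + 0 \cdot 35\right) = - 4 d + \left(d + 0\right) = - 4 d + d = - 3 d$)
$j{\left(4 \right)} 72 + b{\left(-1 \right)} = 9 \cdot 72 - -3 = 648 + 3 = 651$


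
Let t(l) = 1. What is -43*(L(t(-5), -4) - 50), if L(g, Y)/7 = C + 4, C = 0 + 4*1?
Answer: -258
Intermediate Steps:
C = 4 (C = 0 + 4 = 4)
L(g, Y) = 56 (L(g, Y) = 7*(4 + 4) = 7*8 = 56)
-43*(L(t(-5), -4) - 50) = -43*(56 - 50) = -43*6 = -258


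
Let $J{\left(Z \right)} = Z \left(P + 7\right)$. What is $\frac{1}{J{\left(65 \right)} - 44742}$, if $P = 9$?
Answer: $- \frac{1}{43702} \approx -2.2882 \cdot 10^{-5}$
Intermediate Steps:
$J{\left(Z \right)} = 16 Z$ ($J{\left(Z \right)} = Z \left(9 + 7\right) = Z 16 = 16 Z$)
$\frac{1}{J{\left(65 \right)} - 44742} = \frac{1}{16 \cdot 65 - 44742} = \frac{1}{1040 - 44742} = \frac{1}{-43702} = - \frac{1}{43702}$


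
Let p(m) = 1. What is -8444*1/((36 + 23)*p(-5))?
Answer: -8444/59 ≈ -143.12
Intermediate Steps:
-8444*1/((36 + 23)*p(-5)) = -8444/(36 + 23) = -8444/(1*59) = -8444/59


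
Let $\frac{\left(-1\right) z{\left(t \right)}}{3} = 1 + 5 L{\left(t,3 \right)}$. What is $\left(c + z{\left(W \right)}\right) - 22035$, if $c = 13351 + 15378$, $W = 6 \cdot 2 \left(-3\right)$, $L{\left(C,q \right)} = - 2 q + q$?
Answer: $6736$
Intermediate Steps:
$L{\left(C,q \right)} = - q$
$W = -36$ ($W = 12 \left(-3\right) = -36$)
$z{\left(t \right)} = 42$ ($z{\left(t \right)} = - 3 \left(1 + 5 \left(\left(-1\right) 3\right)\right) = - 3 \left(1 + 5 \left(-3\right)\right) = - 3 \left(1 - 15\right) = \left(-3\right) \left(-14\right) = 42$)
$c = 28729$
$\left(c + z{\left(W \right)}\right) - 22035 = \left(28729 + 42\right) - 22035 = 28771 - 22035 = 6736$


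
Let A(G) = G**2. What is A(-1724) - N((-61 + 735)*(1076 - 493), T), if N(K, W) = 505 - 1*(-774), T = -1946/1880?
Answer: 2970897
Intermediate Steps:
T = -973/940 (T = -1946*1/1880 = -973/940 ≈ -1.0351)
N(K, W) = 1279 (N(K, W) = 505 + 774 = 1279)
A(-1724) - N((-61 + 735)*(1076 - 493), T) = (-1724)**2 - 1*1279 = 2972176 - 1279 = 2970897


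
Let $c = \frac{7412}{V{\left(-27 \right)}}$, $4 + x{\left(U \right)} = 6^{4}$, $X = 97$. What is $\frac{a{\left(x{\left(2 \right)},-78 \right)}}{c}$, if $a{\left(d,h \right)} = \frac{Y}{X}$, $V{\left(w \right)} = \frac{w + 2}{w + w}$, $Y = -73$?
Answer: $- \frac{1825}{38824056} \approx -4.7007 \cdot 10^{-5}$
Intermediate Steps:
$x{\left(U \right)} = 1292$ ($x{\left(U \right)} = -4 + 6^{4} = -4 + 1296 = 1292$)
$V{\left(w \right)} = \frac{2 + w}{2 w}$
$a{\left(d,h \right)} = - \frac{73}{97}$
$c = \frac{400248}{25}$ ($c = \frac{7412}{\frac{1}{2} \frac{1}{-27} \left(2 - 27\right)} = \frac{7412}{\frac{1}{2} \left(- \frac{1}{27}\right) \left(-25\right)} = \frac{7412}{\frac{25}{54}} = 7412 \cdot \frac{54}{25} = \frac{400248}{25} \approx 16010.0$)
$\frac{a{\left(x{\left(2 \right)},-78 \right)}}{c} = - \frac{73}{97 \cdot \frac{400248}{25}} = \left(- \frac{73}{97}\right) \frac{25}{400248} = - \frac{1825}{38824056}$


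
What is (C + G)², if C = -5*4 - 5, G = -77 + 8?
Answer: 8836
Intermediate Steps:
G = -69
C = -25 (C = -20 - 5 = -25)
(C + G)² = (-25 - 69)² = (-94)² = 8836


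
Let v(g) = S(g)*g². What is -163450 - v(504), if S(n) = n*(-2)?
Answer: 255884678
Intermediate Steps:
S(n) = -2*n
v(g) = -2*g³ (v(g) = (-2*g)*g² = -2*g³)
-163450 - v(504) = -163450 - (-2)*504³ = -163450 - (-2)*128024064 = -163450 - 1*(-256048128) = -163450 + 256048128 = 255884678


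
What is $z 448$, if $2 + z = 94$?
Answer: $41216$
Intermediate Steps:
$z = 92$ ($z = -2 + 94 = 92$)
$z 448 = 92 \cdot 448 = 41216$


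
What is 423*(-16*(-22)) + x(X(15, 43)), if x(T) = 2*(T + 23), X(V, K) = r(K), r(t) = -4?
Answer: 148934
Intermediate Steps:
X(V, K) = -4
x(T) = 46 + 2*T (x(T) = 2*(23 + T) = 46 + 2*T)
423*(-16*(-22)) + x(X(15, 43)) = 423*(-16*(-22)) + (46 + 2*(-4)) = 423*352 + (46 - 8) = 148896 + 38 = 148934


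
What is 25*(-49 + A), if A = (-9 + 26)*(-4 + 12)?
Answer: 2175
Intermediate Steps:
A = 136 (A = 17*8 = 136)
25*(-49 + A) = 25*(-49 + 136) = 25*87 = 2175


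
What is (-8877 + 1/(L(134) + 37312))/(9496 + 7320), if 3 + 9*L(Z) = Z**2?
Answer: -785084097/1487211244 ≈ -0.52789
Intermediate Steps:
L(Z) = -1/3 + Z**2/9
(-8877 + 1/(L(134) + 37312))/(9496 + 7320) = (-8877 + 1/((-1/3 + (1/9)*134**2) + 37312))/(9496 + 7320) = (-8877 + 1/((-1/3 + (1/9)*17956) + 37312))/16816 = (-8877 + 1/((-1/3 + 17956/9) + 37312))*(1/16816) = (-8877 + 1/(17953/9 + 37312))*(1/16816) = (-8877 + 1/(353761/9))*(1/16816) = (-8877 + 9/353761)*(1/16816) = -3140336388/353761*1/16816 = -785084097/1487211244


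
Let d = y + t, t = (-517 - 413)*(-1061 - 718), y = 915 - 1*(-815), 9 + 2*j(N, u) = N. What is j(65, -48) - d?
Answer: -1656172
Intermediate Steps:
j(N, u) = -9/2 + N/2
y = 1730 (y = 915 + 815 = 1730)
t = 1654470 (t = -930*(-1779) = 1654470)
d = 1656200 (d = 1730 + 1654470 = 1656200)
j(65, -48) - d = (-9/2 + (1/2)*65) - 1*1656200 = (-9/2 + 65/2) - 1656200 = 28 - 1656200 = -1656172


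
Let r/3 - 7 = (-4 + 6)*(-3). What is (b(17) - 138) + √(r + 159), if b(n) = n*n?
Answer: 151 + 9*√2 ≈ 163.73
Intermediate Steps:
b(n) = n²
r = 3 (r = 21 + 3*((-4 + 6)*(-3)) = 21 + 3*(2*(-3)) = 21 + 3*(-6) = 21 - 18 = 3)
(b(17) - 138) + √(r + 159) = (17² - 138) + √(3 + 159) = (289 - 138) + √162 = 151 + 9*√2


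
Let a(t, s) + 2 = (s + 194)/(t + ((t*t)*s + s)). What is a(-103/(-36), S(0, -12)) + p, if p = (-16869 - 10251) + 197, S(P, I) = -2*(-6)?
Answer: -164419851/6107 ≈ -26923.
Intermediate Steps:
S(P, I) = 12
p = -26923 (p = -27120 + 197 = -26923)
a(t, s) = -2 + (194 + s)/(s + t + s*t²) (a(t, s) = -2 + (s + 194)/(t + ((t*t)*s + s)) = -2 + (194 + s)/(t + (t²*s + s)) = -2 + (194 + s)/(t + (s*t² + s)) = -2 + (194 + s)/(t + (s + s*t²)) = -2 + (194 + s)/(s + t + s*t²))
a(-103/(-36), S(0, -12)) + p = (194 - 1*12 - (-206)/(-36) - 2*12*(-103/(-36))²)/(12 - 103/(-36) + 12*(-103/(-36))²) - 26923 = (194 - 12 - (-206)*(-1)/36 - 2*12*(-103*(-1/36))²)/(12 - 103*(-1/36) + 12*(-103*(-1/36))²) - 26923 = (194 - 12 - 2*103/36 - 2*12*(103/36)²)/(12 + 103/36 + 12*(103/36)²) - 26923 = (194 - 12 - 103/18 - 2*12*10609/1296)/(12 + 103/36 + 12*(10609/1296)) - 26923 = (194 - 12 - 103/18 - 10609/54)/(12 + 103/36 + 10609/108) - 26923 = -545/27/(6107/54) - 26923 = (54/6107)*(-545/27) - 26923 = -1090/6107 - 26923 = -164419851/6107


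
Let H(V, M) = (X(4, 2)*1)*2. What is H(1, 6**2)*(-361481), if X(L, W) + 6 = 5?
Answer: 722962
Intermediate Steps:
X(L, W) = -1 (X(L, W) = -6 + 5 = -1)
H(V, M) = -2 (H(V, M) = -1*1*2 = -1*2 = -2)
H(1, 6**2)*(-361481) = -2*(-361481) = 722962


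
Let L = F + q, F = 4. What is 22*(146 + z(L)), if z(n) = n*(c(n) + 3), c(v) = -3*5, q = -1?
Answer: 2420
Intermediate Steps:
c(v) = -15
L = 3 (L = 4 - 1 = 3)
z(n) = -12*n (z(n) = n*(-15 + 3) = n*(-12) = -12*n)
22*(146 + z(L)) = 22*(146 - 12*3) = 22*(146 - 36) = 22*110 = 2420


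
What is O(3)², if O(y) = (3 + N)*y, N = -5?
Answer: 36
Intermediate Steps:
O(y) = -2*y (O(y) = (3 - 5)*y = -2*y)
O(3)² = (-2*3)² = (-6)² = 36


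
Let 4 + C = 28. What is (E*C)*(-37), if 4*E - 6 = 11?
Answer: -3774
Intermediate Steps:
E = 17/4 (E = 3/2 + (1/4)*11 = 3/2 + 11/4 = 17/4 ≈ 4.2500)
C = 24 (C = -4 + 28 = 24)
(E*C)*(-37) = ((17/4)*24)*(-37) = 102*(-37) = -3774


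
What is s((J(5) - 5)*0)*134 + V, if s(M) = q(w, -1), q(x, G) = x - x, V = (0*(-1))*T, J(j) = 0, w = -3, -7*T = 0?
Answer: 0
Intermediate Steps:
T = 0 (T = -1/7*0 = 0)
V = 0 (V = (0*(-1))*0 = 0*0 = 0)
q(x, G) = 0
s(M) = 0
s((J(5) - 5)*0)*134 + V = 0*134 + 0 = 0 + 0 = 0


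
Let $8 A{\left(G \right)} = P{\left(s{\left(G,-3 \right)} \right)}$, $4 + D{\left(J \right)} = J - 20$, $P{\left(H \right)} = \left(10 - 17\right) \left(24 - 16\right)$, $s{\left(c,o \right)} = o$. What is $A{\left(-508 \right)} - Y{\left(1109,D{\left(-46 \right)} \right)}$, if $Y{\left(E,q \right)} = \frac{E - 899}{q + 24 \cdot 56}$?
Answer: $- \frac{652}{91} \approx -7.1648$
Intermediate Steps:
$P{\left(H \right)} = -56$ ($P{\left(H \right)} = \left(-7\right) 8 = -56$)
$D{\left(J \right)} = -24 + J$ ($D{\left(J \right)} = -4 + \left(J - 20\right) = -4 + \left(-20 + J\right) = -24 + J$)
$A{\left(G \right)} = -7$ ($A{\left(G \right)} = \frac{1}{8} \left(-56\right) = -7$)
$Y{\left(E,q \right)} = \frac{-899 + E}{1344 + q}$ ($Y{\left(E,q \right)} = \frac{-899 + E}{q + 1344} = \frac{-899 + E}{1344 + q}$)
$A{\left(-508 \right)} - Y{\left(1109,D{\left(-46 \right)} \right)} = -7 - \frac{-899 + 1109}{1344 - 70} = -7 - \frac{1}{1344 - 70} \cdot 210 = -7 - \frac{1}{1274} \cdot 210 = -7 - \frac{15}{91} = - \frac{652}{91}$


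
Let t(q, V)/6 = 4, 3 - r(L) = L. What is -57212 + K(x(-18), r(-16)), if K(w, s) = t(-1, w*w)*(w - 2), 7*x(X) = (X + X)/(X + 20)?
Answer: -401252/7 ≈ -57322.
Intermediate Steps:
r(L) = 3 - L
t(q, V) = 24 (t(q, V) = 6*4 = 24)
x(X) = 2*X/(7*(20 + X)) (x(X) = ((X + X)/(X + 20))/7 = ((2*X)/(20 + X))/7 = (2*X/(20 + X))/7 = 2*X/(7*(20 + X)))
K(w, s) = -48 + 24*w (K(w, s) = 24*(w - 2) = 24*(-2 + w) = -48 + 24*w)
-57212 + K(x(-18), r(-16)) = -57212 + (-48 + 24*((2/7)*(-18)/(20 - 18))) = -57212 + (-48 + 24*((2/7)*(-18)/2)) = -57212 + (-48 + 24*((2/7)*(-18)*(½))) = -57212 + (-48 + 24*(-18/7)) = -57212 + (-48 - 432/7) = -57212 - 768/7 = -401252/7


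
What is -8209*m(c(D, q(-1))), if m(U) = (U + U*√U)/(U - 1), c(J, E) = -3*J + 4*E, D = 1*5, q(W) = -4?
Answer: -254479/32 - 254479*I*√31/32 ≈ -7952.5 - 44278.0*I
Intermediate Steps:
D = 5
m(U) = (U + U^(3/2))/(-1 + U)
-8209*m(c(D, q(-1))) = -8209*((-3*5 + 4*(-4)) + (-3*5 + 4*(-4))^(3/2))/(-1 + (-3*5 + 4*(-4))) = -8209*((-15 - 16) + (-15 - 16)^(3/2))/(-1 + (-15 - 16)) = -8209*(-31 + (-31)^(3/2))/(-1 - 31) = -8209*(-31 - 31*I*√31)/(-32) = -(-8209)*(-31 - 31*I*√31)/32 = -8209*(31/32 + 31*I*√31/32) = -254479/32 - 254479*I*√31/32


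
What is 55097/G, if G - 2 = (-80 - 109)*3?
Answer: -55097/565 ≈ -97.517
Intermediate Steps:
G = -565 (G = 2 + (-80 - 109)*3 = 2 - 189*3 = 2 - 567 = -565)
55097/G = 55097/(-565) = 55097*(-1/565) = -55097/565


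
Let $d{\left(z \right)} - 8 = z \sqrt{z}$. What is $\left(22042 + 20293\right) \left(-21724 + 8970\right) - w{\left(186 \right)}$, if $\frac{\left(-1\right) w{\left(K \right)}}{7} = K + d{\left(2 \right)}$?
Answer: $-539939232 + 14 \sqrt{2} \approx -5.3994 \cdot 10^{8}$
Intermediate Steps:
$d{\left(z \right)} = 8 + z^{\frac{3}{2}}$ ($d{\left(z \right)} = 8 + z \sqrt{z} = 8 + z^{\frac{3}{2}}$)
$w{\left(K \right)} = -56 - 14 \sqrt{2} - 7 K$ ($w{\left(K \right)} = - 7 \left(K + \left(8 + 2^{\frac{3}{2}}\right)\right) = - 7 \left(K + \left(8 + 2 \sqrt{2}\right)\right) = - 7 \left(8 + K + 2 \sqrt{2}\right) = -56 - 14 \sqrt{2} - 7 K$)
$\left(22042 + 20293\right) \left(-21724 + 8970\right) - w{\left(186 \right)} = \left(22042 + 20293\right) \left(-21724 + 8970\right) - \left(-56 - 14 \sqrt{2} - 1302\right) = 42335 \left(-12754\right) - \left(-56 - 14 \sqrt{2} - 1302\right) = -539940590 - \left(-1358 - 14 \sqrt{2}\right) = -539940590 + \left(1358 + 14 \sqrt{2}\right) = -539939232 + 14 \sqrt{2}$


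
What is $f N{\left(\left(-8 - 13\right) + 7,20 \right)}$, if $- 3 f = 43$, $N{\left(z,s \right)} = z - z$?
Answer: $0$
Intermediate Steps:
$N{\left(z,s \right)} = 0$
$f = - \frac{43}{3}$ ($f = \left(- \frac{1}{3}\right) 43 = - \frac{43}{3} \approx -14.333$)
$f N{\left(\left(-8 - 13\right) + 7,20 \right)} = \left(- \frac{43}{3}\right) 0 = 0$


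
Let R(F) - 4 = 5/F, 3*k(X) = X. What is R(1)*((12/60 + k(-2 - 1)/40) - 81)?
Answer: -29097/40 ≈ -727.42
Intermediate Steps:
k(X) = X/3
R(F) = 4 + 5/F
R(1)*((12/60 + k(-2 - 1)/40) - 81) = (4 + 5/1)*((12/60 + ((-2 - 1)/3)/40) - 81) = (4 + 5*1)*((12*(1/60) + ((⅓)*(-3))*(1/40)) - 81) = (4 + 5)*((⅕ - 1*1/40) - 81) = 9*((⅕ - 1/40) - 81) = 9*(7/40 - 81) = 9*(-3233/40) = -29097/40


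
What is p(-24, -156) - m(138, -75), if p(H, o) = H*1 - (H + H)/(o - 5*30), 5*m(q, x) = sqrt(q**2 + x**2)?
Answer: -1232/51 - 3*sqrt(2741)/5 ≈ -55.570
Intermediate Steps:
m(q, x) = sqrt(q**2 + x**2)/5
p(H, o) = H - 2*H/(-150 + o) (p(H, o) = H - 2*H/(o - 150) = H - 2*H/(-150 + o))
p(-24, -156) - m(138, -75) = -24*(-152 - 156)/(-150 - 156) - sqrt(138**2 + (-75)**2)/5 = -24*(-308)/(-306) - sqrt(19044 + 5625)/5 = -24*(-1/306)*(-308) - sqrt(24669)/5 = -1232/51 - 3*sqrt(2741)/5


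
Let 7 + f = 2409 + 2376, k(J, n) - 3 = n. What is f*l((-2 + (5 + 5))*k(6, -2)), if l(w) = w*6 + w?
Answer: 267568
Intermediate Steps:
k(J, n) = 3 + n
l(w) = 7*w (l(w) = 6*w + w = 7*w)
f = 4778 (f = -7 + (2409 + 2376) = -7 + 4785 = 4778)
f*l((-2 + (5 + 5))*k(6, -2)) = 4778*(7*((-2 + (5 + 5))*(3 - 2))) = 4778*(7*((-2 + 10)*1)) = 4778*(7*(8*1)) = 4778*(7*8) = 4778*56 = 267568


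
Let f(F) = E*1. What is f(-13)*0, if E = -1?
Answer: 0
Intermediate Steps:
f(F) = -1 (f(F) = -1*1 = -1)
f(-13)*0 = -1*0 = 0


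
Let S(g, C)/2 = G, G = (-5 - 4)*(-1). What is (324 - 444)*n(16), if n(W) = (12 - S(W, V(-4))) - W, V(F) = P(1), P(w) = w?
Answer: 2640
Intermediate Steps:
V(F) = 1
G = 9 (G = -9*(-1) = 9)
S(g, C) = 18 (S(g, C) = 2*9 = 18)
n(W) = -6 - W (n(W) = (12 - 1*18) - W = (12 - 18) - W = -6 - W)
(324 - 444)*n(16) = (324 - 444)*(-6 - 1*16) = -120*(-6 - 16) = -120*(-22) = 2640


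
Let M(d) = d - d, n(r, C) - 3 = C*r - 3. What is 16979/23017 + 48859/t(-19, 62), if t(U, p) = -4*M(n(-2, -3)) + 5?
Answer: 1124672498/115085 ≈ 9772.5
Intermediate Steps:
n(r, C) = C*r (n(r, C) = 3 + (C*r - 3) = 3 + (-3 + C*r) = C*r)
M(d) = 0
t(U, p) = 5 (t(U, p) = -4*0 + 5 = 0 + 5 = 5)
16979/23017 + 48859/t(-19, 62) = 16979/23017 + 48859/5 = 1124672498/115085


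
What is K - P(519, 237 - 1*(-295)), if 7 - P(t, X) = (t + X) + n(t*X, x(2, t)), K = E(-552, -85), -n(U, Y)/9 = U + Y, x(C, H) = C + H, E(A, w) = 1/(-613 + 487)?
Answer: -313565743/126 ≈ -2.4886e+6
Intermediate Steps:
E(A, w) = -1/126 (E(A, w) = 1/(-126) = -1/126)
n(U, Y) = -9*U - 9*Y (n(U, Y) = -9*(U + Y) = -9*U - 9*Y)
K = -1/126 ≈ -0.0079365
P(t, X) = 25 - X + 8*t + 9*X*t (P(t, X) = 7 - ((t + X) + (-9*t*X - 9*(2 + t))) = 7 - ((X + t) + (-9*X*t + (-18 - 9*t))) = 7 - ((X + t) + (-18 - 9*t - 9*X*t)) = 7 - (-18 + X - 8*t - 9*X*t) = 7 + (18 - X + 8*t + 9*X*t) = 25 - X + 8*t + 9*X*t)
K - P(519, 237 - 1*(-295)) = -1/126 - (25 - (237 - 1*(-295)) + 8*519 + 9*(237 - 1*(-295))*519) = -1/126 - (25 - (237 + 295) + 4152 + 9*(237 + 295)*519) = -1/126 - (25 - 1*532 + 4152 + 9*532*519) = -1/126 - (25 - 532 + 4152 + 2484972) = -1/126 - 1*2488617 = -1/126 - 2488617 = -313565743/126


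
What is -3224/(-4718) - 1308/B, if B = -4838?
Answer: 5442214/5706421 ≈ 0.95370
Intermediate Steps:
-3224/(-4718) - 1308/B = -3224/(-4718) - 1308/(-4838) = -3224*(-1/4718) - 1308*(-1/4838) = 1612/2359 + 654/2419 = 5442214/5706421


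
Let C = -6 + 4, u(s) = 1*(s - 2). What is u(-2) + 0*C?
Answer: -4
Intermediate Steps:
u(s) = -2 + s (u(s) = 1*(-2 + s) = -2 + s)
C = -2
u(-2) + 0*C = (-2 - 2) + 0*(-2) = -4 + 0 = -4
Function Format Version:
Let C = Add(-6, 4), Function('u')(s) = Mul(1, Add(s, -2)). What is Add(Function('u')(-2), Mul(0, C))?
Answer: -4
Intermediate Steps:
Function('u')(s) = Add(-2, s) (Function('u')(s) = Mul(1, Add(-2, s)) = Add(-2, s))
C = -2
Add(Function('u')(-2), Mul(0, C)) = Add(Add(-2, -2), Mul(0, -2)) = Add(-4, 0) = -4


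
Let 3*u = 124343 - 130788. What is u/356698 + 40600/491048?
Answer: 5035126505/65683439814 ≈ 0.076657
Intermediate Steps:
u = -6445/3 (u = (124343 - 130788)/3 = (⅓)*(-6445) = -6445/3 ≈ -2148.3)
u/356698 + 40600/491048 = -6445/3/356698 + 40600/491048 = -6445/3*1/356698 + 40600*(1/491048) = -6445/1070094 + 5075/61381 = 5035126505/65683439814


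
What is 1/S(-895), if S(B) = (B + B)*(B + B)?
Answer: 1/3204100 ≈ 3.1210e-7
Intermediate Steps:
S(B) = 4*B² (S(B) = (2*B)*(2*B) = 4*B²)
1/S(-895) = 1/(4*(-895)²) = 1/(4*801025) = 1/3204100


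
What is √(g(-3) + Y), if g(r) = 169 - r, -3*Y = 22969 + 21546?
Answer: I*√131997/3 ≈ 121.1*I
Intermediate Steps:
Y = -44515/3 (Y = -(22969 + 21546)/3 = -⅓*44515 = -44515/3 ≈ -14838.)
√(g(-3) + Y) = √((169 - 1*(-3)) - 44515/3) = √((169 + 3) - 44515/3) = √(172 - 44515/3) = √(-43999/3) = I*√131997/3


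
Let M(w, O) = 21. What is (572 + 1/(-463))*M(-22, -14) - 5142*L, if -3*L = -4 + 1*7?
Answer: 7942281/463 ≈ 17154.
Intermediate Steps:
L = -1 (L = -(-4 + 1*7)/3 = -(-4 + 7)/3 = -1/3*3 = -1)
(572 + 1/(-463))*M(-22, -14) - 5142*L = (572 + 1/(-463))*21 - 5142*(-1) = (572 - 1/463)*21 - 1*(-5142) = (264835/463)*21 + 5142 = 5561535/463 + 5142 = 7942281/463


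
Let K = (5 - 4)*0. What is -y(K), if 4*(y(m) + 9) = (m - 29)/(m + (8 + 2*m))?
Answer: 317/32 ≈ 9.9063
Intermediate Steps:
K = 0 (K = 1*0 = 0)
y(m) = -9 + (-29 + m)/(4*(8 + 3*m)) (y(m) = -9 + ((m - 29)/(m + (8 + 2*m)))/4 = -9 + ((-29 + m)/(8 + 3*m))/4 = -9 + (-29 + m)/(4*(8 + 3*m)))
-y(K) = -(-317 - 107*0)/(4*(8 + 3*0)) = -(-317 + 0)/(4*(8 + 0)) = -(-317)/(4*8) = -1*(-317/32) = 317/32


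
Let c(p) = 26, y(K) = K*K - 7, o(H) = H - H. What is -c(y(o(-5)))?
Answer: -26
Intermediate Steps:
o(H) = 0
y(K) = -7 + K² (y(K) = K² - 7 = -7 + K²)
-c(y(o(-5))) = -1*26 = -26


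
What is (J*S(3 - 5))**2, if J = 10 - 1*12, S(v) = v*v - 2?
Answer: 16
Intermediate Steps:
S(v) = -2 + v**2 (S(v) = v**2 - 2 = -2 + v**2)
J = -2 (J = 10 - 12 = -2)
(J*S(3 - 5))**2 = (-2*(-2 + (3 - 5)**2))**2 = (-2*(-2 + (-2)**2))**2 = (-2*(-2 + 4))**2 = (-2*2)**2 = (-4)**2 = 16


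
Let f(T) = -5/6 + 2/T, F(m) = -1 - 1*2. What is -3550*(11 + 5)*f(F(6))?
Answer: 85200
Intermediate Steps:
F(m) = -3 (F(m) = -1 - 2 = -3)
f(T) = -5/6 + 2/T (f(T) = -5*1/6 + 2/T = -5/6 + 2/T)
-3550*(11 + 5)*f(F(6)) = -3550*(11 + 5)*(-5/6 + 2/(-3)) = -56800*(-5/6 + 2*(-1/3)) = -56800*(-5/6 - 2/3) = -56800*(-3)/2 = -3550*(-24) = 85200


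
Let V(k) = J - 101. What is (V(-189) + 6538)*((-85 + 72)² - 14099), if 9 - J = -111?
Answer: -91339010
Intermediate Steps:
J = 120 (J = 9 - 1*(-111) = 9 + 111 = 120)
V(k) = 19 (V(k) = 120 - 101 = 19)
(V(-189) + 6538)*((-85 + 72)² - 14099) = (19 + 6538)*((-85 + 72)² - 14099) = 6557*((-13)² - 14099) = 6557*(169 - 14099) = 6557*(-13930) = -91339010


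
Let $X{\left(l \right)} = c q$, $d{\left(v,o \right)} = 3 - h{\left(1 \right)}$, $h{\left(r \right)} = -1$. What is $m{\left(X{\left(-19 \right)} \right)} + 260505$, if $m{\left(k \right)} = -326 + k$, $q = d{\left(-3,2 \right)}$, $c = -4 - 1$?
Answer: $260159$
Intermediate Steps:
$c = -5$ ($c = -4 - 1 = -5$)
$d{\left(v,o \right)} = 4$ ($d{\left(v,o \right)} = 3 - -1 = 3 + 1 = 4$)
$q = 4$
$X{\left(l \right)} = -20$ ($X{\left(l \right)} = \left(-5\right) 4 = -20$)
$m{\left(X{\left(-19 \right)} \right)} + 260505 = \left(-326 - 20\right) + 260505 = -346 + 260505 = 260159$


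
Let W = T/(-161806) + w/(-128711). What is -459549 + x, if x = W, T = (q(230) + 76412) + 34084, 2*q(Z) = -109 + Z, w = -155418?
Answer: -19141308021981995/41652424132 ≈ -4.5955e+5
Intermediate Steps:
q(Z) = -109/2 + Z/2 (q(Z) = (-109 + Z)/2 = -109/2 + Z/2)
T = 221113/2 (T = ((-109/2 + (½)*230) + 76412) + 34084 = ((-109/2 + 115) + 76412) + 34084 = (121/2 + 76412) + 34084 = 152945/2 + 34084 = 221113/2 ≈ 1.1056e+5)
W = 21835454473/41652424132 (W = (221113/2)/(-161806) - 155418/(-128711) = (221113/2)*(-1/161806) - 155418*(-1/128711) = -221113/323612 + 155418/128711 = 21835454473/41652424132 ≈ 0.52423)
x = 21835454473/41652424132 ≈ 0.52423
-459549 + x = -459549 + 21835454473/41652424132 = -19141308021981995/41652424132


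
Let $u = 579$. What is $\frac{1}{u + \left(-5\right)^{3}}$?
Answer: $\frac{1}{454} \approx 0.0022026$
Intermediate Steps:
$\frac{1}{u + \left(-5\right)^{3}} = \frac{1}{579 + \left(-5\right)^{3}} = \frac{1}{579 - 125} = \frac{1}{454}$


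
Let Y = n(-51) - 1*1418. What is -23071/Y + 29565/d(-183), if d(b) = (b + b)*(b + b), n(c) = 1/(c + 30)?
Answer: 7308988059/443230636 ≈ 16.490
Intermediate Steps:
n(c) = 1/(30 + c)
Y = -29779/21 (Y = 1/(30 - 51) - 1*1418 = 1/(-21) - 1418 = -1/21 - 1418 = -29779/21 ≈ -1418.0)
d(b) = 4*b² (d(b) = (2*b)*(2*b) = 4*b²)
-23071/Y + 29565/d(-183) = -23071/(-29779/21) + 29565/((4*(-183)²)) = -23071*(-21/29779) + 29565/((4*33489)) = 484491/29779 + 29565/133956 = 484491/29779 + 29565*(1/133956) = 484491/29779 + 3285/14884 = 7308988059/443230636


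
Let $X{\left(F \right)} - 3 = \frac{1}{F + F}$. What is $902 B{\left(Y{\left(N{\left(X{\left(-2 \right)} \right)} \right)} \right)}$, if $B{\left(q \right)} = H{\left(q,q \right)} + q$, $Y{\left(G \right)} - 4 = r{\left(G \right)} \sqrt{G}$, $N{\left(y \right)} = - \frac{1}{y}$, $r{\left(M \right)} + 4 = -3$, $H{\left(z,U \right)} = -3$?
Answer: $902 - 1148 i \sqrt{11} \approx 902.0 - 3807.5 i$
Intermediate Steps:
$r{\left(M \right)} = -7$ ($r{\left(M \right)} = -4 - 3 = -7$)
$X{\left(F \right)} = 3 + \frac{1}{2 F}$ ($X{\left(F \right)} = 3 + \frac{1}{F + F} = 3 + \frac{1}{2 F}$)
$Y{\left(G \right)} = 4 - 7 \sqrt{G}$
$B{\left(q \right)} = -3 + q$
$902 B{\left(Y{\left(N{\left(X{\left(-2 \right)} \right)} \right)} \right)} = 902 \left(-3 + \left(4 - 7 \sqrt{- \frac{1}{3 + \frac{1}{2 \left(-2\right)}}}\right)\right) = 902 \left(-3 + \left(4 - 7 \sqrt{- \frac{1}{3 + \frac{1}{2} \left(- \frac{1}{2}\right)}}\right)\right) = 902 \left(-3 + \left(4 - 7 \sqrt{- \frac{1}{3 - \frac{1}{4}}}\right)\right) = 902 \left(-3 + \left(4 - 7 \sqrt{- \frac{1}{\frac{11}{4}}}\right)\right) = 902 \left(-3 + \left(4 - 7 \sqrt{\left(-1\right) \frac{4}{11}}\right)\right) = 902 \left(-3 + \left(4 - 7 \sqrt{- \frac{4}{11}}\right)\right) = 902 \left(-3 + \left(4 - 7 \frac{2 i \sqrt{11}}{11}\right)\right) = 902 \left(-3 + \left(4 - \frac{14 i \sqrt{11}}{11}\right)\right) = 902 \left(1 - \frac{14 i \sqrt{11}}{11}\right) = 902 - 1148 i \sqrt{11}$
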